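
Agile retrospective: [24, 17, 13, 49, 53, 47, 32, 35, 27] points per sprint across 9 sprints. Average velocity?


Formula: Avg velocity = Total points / Number of sprints
Points: [24, 17, 13, 49, 53, 47, 32, 35, 27]
Sum = 24 + 17 + 13 + 49 + 53 + 47 + 32 + 35 + 27 = 297
Avg velocity = 297 / 9 = 33.0 points/sprint

33.0 points/sprint


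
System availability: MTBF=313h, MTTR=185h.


Availability = MTBF / (MTBF + MTTR)
Availability = 313 / (313 + 185)
Availability = 313 / 498
Availability = 62.8514%

62.8514%


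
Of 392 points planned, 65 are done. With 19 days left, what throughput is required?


Formula: Required rate = Remaining points / Days left
Remaining = 392 - 65 = 327 points
Required rate = 327 / 19 = 17.21 points/day

17.21 points/day


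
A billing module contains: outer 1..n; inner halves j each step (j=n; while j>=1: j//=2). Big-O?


Reasoning: n times log n
Complexity: O(n log n)

O(n log n)


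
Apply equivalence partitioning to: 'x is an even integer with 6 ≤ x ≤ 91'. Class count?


Constraint: even integers in [6, 91]
Class 1: x < 6 — out-of-range invalid
Class 2: x in [6,91] but odd — wrong type invalid
Class 3: x in [6,91] and even — valid
Class 4: x > 91 — out-of-range invalid
Total equivalence classes: 4

4 equivalence classes


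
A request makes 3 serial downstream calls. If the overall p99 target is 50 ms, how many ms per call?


Formula: per_stage = total_budget / stages
per_stage = 50 / 3
per_stage = 16.67 ms

16.67 ms


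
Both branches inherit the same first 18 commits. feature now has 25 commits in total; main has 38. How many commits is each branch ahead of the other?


Common ancestor: commit #18
feature commits after divergence: 25 - 18 = 7
main commits after divergence: 38 - 18 = 20
feature is 7 commits ahead of main
main is 20 commits ahead of feature

feature ahead: 7, main ahead: 20


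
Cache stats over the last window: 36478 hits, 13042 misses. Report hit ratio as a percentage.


Formula: hit rate = hits / (hits + misses) * 100
hit rate = 36478 / (36478 + 13042) * 100
hit rate = 36478 / 49520 * 100
hit rate = 73.66%

73.66%


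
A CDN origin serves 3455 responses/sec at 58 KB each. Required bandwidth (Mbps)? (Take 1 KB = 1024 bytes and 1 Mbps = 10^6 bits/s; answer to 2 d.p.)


Formula: Mbps = payload_bytes * RPS * 8 / 1e6
Payload per request = 58 KB = 58 * 1024 = 59392 bytes
Total bytes/sec = 59392 * 3455 = 205199360
Total bits/sec = 205199360 * 8 = 1641594880
Mbps = 1641594880 / 1e6 = 1641.59

1641.59 Mbps


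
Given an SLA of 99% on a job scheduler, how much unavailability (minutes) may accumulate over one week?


Formula: allowed downtime = period * (100 - SLA) / 100
Period (week) = 10080 minutes
Unavailability fraction = (100 - 99.0) / 100
Allowed downtime = 10080 * (100 - 99.0) / 100
Allowed downtime = 100.8 minutes

100.8 minutes


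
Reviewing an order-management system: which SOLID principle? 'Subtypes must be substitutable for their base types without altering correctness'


This describes the Liskov Substitution Principle (LSP)

Liskov Substitution Principle (LSP)


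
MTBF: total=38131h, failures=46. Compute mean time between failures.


Formula: MTBF = Total operating time / Number of failures
MTBF = 38131 / 46
MTBF = 828.93 hours

828.93 hours


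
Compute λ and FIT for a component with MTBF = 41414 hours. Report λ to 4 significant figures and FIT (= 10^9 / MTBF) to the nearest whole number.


Formula: λ = 1 / MTBF; FIT = λ × 1e9 = 1e9 / MTBF
λ = 1 / 41414 ≈ 2.415e-05 failures/hour
FIT = 1e9 / 41414 ≈ 24146 failures per 1e9 hours (nearest whole number)

λ = 2.415e-05 /h, FIT = 24146


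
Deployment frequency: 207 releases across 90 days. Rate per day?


Formula: deployments per day = releases / days
= 207 / 90
= 2.3 deploys/day
(equivalently, 16.1 deploys/week)

2.3 deploys/day


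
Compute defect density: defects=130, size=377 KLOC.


Defect density = defects / KLOC
Defect density = 130 / 377
Defect density = 0.345 defects/KLOC

0.345 defects/KLOC


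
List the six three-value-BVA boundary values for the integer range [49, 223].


Range: [49, 223]
Boundaries: just below min, min, min+1, max-1, max, just above max
Values: [48, 49, 50, 222, 223, 224]

[48, 49, 50, 222, 223, 224]


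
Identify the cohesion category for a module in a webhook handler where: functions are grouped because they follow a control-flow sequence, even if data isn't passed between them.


Reasoning: Grouped by order of execution within a routine, not by data flow
Type: Procedural cohesion

Procedural cohesion


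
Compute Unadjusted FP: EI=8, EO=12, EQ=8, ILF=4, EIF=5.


UFP = EI*4 + EO*5 + EQ*4 + ILF*10 + EIF*7
UFP = 8*4 + 12*5 + 8*4 + 4*10 + 5*7
UFP = 32 + 60 + 32 + 40 + 35
UFP = 199

199


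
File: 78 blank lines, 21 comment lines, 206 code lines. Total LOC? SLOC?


Total LOC = blank + comment + code
Total LOC = 78 + 21 + 206 = 305
SLOC (source only) = code = 206

Total LOC: 305, SLOC: 206


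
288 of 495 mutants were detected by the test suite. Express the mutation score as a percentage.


Mutation score = killed / total * 100
Mutation score = 288 / 495 * 100
Mutation score = 58.18%

58.18%


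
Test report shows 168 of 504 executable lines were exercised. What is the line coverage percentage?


Coverage = covered / total * 100
Coverage = 168 / 504 * 100
Coverage = 33.33%

33.33%


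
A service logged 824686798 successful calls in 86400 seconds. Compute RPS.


Formula: throughput = requests / seconds
throughput = 824686798 / 86400
throughput = 9544.99 requests/second

9544.99 requests/second


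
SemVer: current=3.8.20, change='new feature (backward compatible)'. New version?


Current: 3.8.20
Change category: 'new feature (backward compatible)' → minor bump
SemVer rule: minor bump → increment MINOR, reset PATCH to 0 (MAJOR unchanged)
New: 3.9.0

3.9.0


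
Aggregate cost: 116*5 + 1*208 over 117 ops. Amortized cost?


Formula: Amortized cost = Total cost / Operations
Total cost = (116 * 5) + (1 * 208)
Total cost = 580 + 208 = 788
Amortized = 788 / 117 = 6.735

6.735


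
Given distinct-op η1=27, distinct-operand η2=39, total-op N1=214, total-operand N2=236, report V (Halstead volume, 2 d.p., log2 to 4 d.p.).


Formula: V = N * log2(η), where N = N1 + N2 and η = η1 + η2
η = 27 + 39 = 66
N = 214 + 236 = 450
log2(66) ≈ 6.0444
V = 450 * 6.0444 = 2719.98

2719.98


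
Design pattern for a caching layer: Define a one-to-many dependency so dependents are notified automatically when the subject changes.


This matches the Observer pattern

Observer


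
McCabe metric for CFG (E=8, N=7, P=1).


Formula: V(G) = E - N + 2P
V(G) = 8 - 7 + 2*1
V(G) = 1 + 2
V(G) = 3

3


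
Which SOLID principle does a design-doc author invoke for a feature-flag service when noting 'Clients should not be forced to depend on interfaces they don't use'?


This describes the Interface Segregation Principle (ISP)

Interface Segregation Principle (ISP)


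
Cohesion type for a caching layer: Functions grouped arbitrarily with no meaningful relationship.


Reasoning: Worst: random grouping
Type: Coincidental cohesion

Coincidental cohesion


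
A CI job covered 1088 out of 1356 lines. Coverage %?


Coverage = covered / total * 100
Coverage = 1088 / 1356 * 100
Coverage = 80.24%

80.24%


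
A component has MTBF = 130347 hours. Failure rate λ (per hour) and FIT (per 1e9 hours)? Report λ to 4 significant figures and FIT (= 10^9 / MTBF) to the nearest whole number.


Formula: λ = 1 / MTBF; FIT = λ × 1e9 = 1e9 / MTBF
λ = 1 / 130347 ≈ 7.672e-06 failures/hour
FIT = 1e9 / 130347 ≈ 7672 failures per 1e9 hours (nearest whole number)

λ = 7.672e-06 /h, FIT = 7672


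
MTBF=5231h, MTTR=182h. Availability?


Availability = MTBF / (MTBF + MTTR)
Availability = 5231 / (5231 + 182)
Availability = 5231 / 5413
Availability = 96.6377%

96.6377%


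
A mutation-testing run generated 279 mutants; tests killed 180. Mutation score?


Mutation score = killed / total * 100
Mutation score = 180 / 279 * 100
Mutation score = 64.52%

64.52%


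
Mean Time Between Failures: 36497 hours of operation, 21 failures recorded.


Formula: MTBF = Total operating time / Number of failures
MTBF = 36497 / 21
MTBF = 1737.95 hours

1737.95 hours


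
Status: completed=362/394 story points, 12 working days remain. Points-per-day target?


Formula: Required rate = Remaining points / Days left
Remaining = 394 - 362 = 32 points
Required rate = 32 / 12 = 2.67 points/day

2.67 points/day


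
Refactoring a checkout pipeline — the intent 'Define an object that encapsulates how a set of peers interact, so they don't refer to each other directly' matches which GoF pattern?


This matches the Mediator pattern

Mediator


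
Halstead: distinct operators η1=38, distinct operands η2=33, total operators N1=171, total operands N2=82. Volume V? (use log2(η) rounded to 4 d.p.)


Formula: V = N * log2(η), where N = N1 + N2 and η = η1 + η2
η = 38 + 33 = 71
N = 171 + 82 = 253
log2(71) ≈ 6.1497
V = 253 * 6.1497 = 1555.87

1555.87


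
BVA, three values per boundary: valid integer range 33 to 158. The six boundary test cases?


Range: [33, 158]
Boundaries: just below min, min, min+1, max-1, max, just above max
Values: [32, 33, 34, 157, 158, 159]

[32, 33, 34, 157, 158, 159]


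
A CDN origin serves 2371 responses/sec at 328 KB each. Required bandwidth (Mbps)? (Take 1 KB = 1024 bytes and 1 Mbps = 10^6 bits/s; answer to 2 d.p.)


Formula: Mbps = payload_bytes * RPS * 8 / 1e6
Payload per request = 328 KB = 328 * 1024 = 335872 bytes
Total bytes/sec = 335872 * 2371 = 796352512
Total bits/sec = 796352512 * 8 = 6370820096
Mbps = 6370820096 / 1e6 = 6370.82

6370.82 Mbps


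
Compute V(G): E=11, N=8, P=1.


Formula: V(G) = E - N + 2P
V(G) = 11 - 8 + 2*1
V(G) = 3 + 2
V(G) = 5

5


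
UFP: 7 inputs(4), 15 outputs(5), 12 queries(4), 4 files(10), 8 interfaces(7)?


UFP = EI*4 + EO*5 + EQ*4 + ILF*10 + EIF*7
UFP = 7*4 + 15*5 + 12*4 + 4*10 + 8*7
UFP = 28 + 75 + 48 + 40 + 56
UFP = 247

247


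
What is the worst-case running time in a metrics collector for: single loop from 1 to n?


Reasoning: one pass through n items
Complexity: O(n)

O(n)


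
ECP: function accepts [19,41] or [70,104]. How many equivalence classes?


Valid ranges: [19,41] and [70,104]
Class 1: x < 19 — invalid
Class 2: 19 ≤ x ≤ 41 — valid
Class 3: 41 < x < 70 — invalid (gap between ranges)
Class 4: 70 ≤ x ≤ 104 — valid
Class 5: x > 104 — invalid
Total equivalence classes: 5

5 equivalence classes


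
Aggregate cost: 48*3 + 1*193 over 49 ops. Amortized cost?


Formula: Amortized cost = Total cost / Operations
Total cost = (48 * 3) + (1 * 193)
Total cost = 144 + 193 = 337
Amortized = 337 / 49 = 6.8776

6.8776


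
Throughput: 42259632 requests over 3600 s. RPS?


Formula: throughput = requests / seconds
throughput = 42259632 / 3600
throughput = 11738.79 requests/second

11738.79 requests/second


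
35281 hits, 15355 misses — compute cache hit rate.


Formula: hit rate = hits / (hits + misses) * 100
hit rate = 35281 / (35281 + 15355) * 100
hit rate = 35281 / 50636 * 100
hit rate = 69.68%

69.68%


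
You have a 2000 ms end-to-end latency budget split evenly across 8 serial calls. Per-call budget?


Formula: per_stage = total_budget / stages
per_stage = 2000 / 8
per_stage = 250.0 ms

250.0 ms


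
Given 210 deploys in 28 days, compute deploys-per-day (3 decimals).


Formula: deployments per day = releases / days
= 210 / 28
= 7.5 deploys/day
(equivalently, 52.5 deploys/week)

7.5 deploys/day


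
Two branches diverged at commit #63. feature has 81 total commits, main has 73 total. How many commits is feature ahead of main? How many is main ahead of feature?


Common ancestor: commit #63
feature commits after divergence: 81 - 63 = 18
main commits after divergence: 73 - 63 = 10
feature is 18 commits ahead of main
main is 10 commits ahead of feature

feature ahead: 18, main ahead: 10


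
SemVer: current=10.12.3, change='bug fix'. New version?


Current: 10.12.3
Change category: 'bug fix' → patch bump
SemVer rule: patch bump → increment PATCH (MAJOR and MINOR unchanged)
New: 10.12.4

10.12.4


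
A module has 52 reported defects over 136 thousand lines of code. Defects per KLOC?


Defect density = defects / KLOC
Defect density = 52 / 136
Defect density = 0.382 defects/KLOC

0.382 defects/KLOC


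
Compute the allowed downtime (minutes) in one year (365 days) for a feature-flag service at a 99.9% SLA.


Formula: allowed downtime = period * (100 - SLA) / 100
Period (year (365 days)) = 525600 minutes
Unavailability fraction = (100 - 99.9) / 100
Allowed downtime = 525600 * (100 - 99.9) / 100
Allowed downtime = 525.6 minutes

525.6 minutes


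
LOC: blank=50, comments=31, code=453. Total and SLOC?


Total LOC = blank + comment + code
Total LOC = 50 + 31 + 453 = 534
SLOC (source only) = code = 453

Total LOC: 534, SLOC: 453


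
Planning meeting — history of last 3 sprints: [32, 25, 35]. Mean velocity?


Formula: Avg velocity = Total points / Number of sprints
Points: [32, 25, 35]
Sum = 32 + 25 + 35 = 92
Avg velocity = 92 / 3 = 30.67 points/sprint

30.67 points/sprint


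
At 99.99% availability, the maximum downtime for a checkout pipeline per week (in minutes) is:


Formula: allowed downtime = period * (100 - SLA) / 100
Period (week) = 10080 minutes
Unavailability fraction = (100 - 99.99) / 100
Allowed downtime = 10080 * (100 - 99.99) / 100
Allowed downtime = 1.008 minutes

1.008 minutes


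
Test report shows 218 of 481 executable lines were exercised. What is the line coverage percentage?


Coverage = covered / total * 100
Coverage = 218 / 481 * 100
Coverage = 45.32%

45.32%


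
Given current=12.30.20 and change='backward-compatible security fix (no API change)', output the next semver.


Current: 12.30.20
Change category: 'backward-compatible security fix (no API change)' → patch bump
SemVer rule: patch bump → increment PATCH (MAJOR and MINOR unchanged)
New: 12.30.21

12.30.21


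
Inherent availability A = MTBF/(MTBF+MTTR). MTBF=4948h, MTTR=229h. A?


Availability = MTBF / (MTBF + MTTR)
Availability = 4948 / (4948 + 229)
Availability = 4948 / 5177
Availability = 95.5766%

95.5766%


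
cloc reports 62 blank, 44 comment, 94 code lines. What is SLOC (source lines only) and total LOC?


Total LOC = blank + comment + code
Total LOC = 62 + 44 + 94 = 200
SLOC (source only) = code = 94

Total LOC: 200, SLOC: 94


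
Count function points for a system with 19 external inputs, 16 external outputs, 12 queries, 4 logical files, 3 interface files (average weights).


UFP = EI*4 + EO*5 + EQ*4 + ILF*10 + EIF*7
UFP = 19*4 + 16*5 + 12*4 + 4*10 + 3*7
UFP = 76 + 80 + 48 + 40 + 21
UFP = 265

265


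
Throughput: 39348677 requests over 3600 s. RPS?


Formula: throughput = requests / seconds
throughput = 39348677 / 3600
throughput = 10930.19 requests/second

10930.19 requests/second


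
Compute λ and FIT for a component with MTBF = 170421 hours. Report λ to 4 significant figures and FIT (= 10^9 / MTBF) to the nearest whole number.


Formula: λ = 1 / MTBF; FIT = λ × 1e9 = 1e9 / MTBF
λ = 1 / 170421 ≈ 5.868e-06 failures/hour
FIT = 1e9 / 170421 ≈ 5868 failures per 1e9 hours (nearest whole number)

λ = 5.868e-06 /h, FIT = 5868


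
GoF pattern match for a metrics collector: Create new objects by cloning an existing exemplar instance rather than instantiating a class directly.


This matches the Prototype pattern

Prototype


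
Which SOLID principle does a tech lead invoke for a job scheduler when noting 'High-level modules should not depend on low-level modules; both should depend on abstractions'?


This describes the Dependency Inversion Principle (DIP)

Dependency Inversion Principle (DIP)


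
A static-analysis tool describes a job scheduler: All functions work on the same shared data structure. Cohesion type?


Reasoning: Functions share data
Type: Communicational cohesion

Communicational cohesion


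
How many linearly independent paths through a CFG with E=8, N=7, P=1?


Formula: V(G) = E - N + 2P
V(G) = 8 - 7 + 2*1
V(G) = 1 + 2
V(G) = 3

3


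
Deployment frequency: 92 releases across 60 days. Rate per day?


Formula: deployments per day = releases / days
= 92 / 60
= 1.533 deploys/day
(equivalently, 10.73 deploys/week)

1.533 deploys/day


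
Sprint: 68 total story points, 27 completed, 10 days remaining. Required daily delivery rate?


Formula: Required rate = Remaining points / Days left
Remaining = 68 - 27 = 41 points
Required rate = 41 / 10 = 4.1 points/day

4.1 points/day


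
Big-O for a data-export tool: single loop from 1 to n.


Reasoning: one pass through n items
Complexity: O(n)

O(n)


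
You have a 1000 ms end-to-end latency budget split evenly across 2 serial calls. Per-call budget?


Formula: per_stage = total_budget / stages
per_stage = 1000 / 2
per_stage = 500.0 ms

500.0 ms


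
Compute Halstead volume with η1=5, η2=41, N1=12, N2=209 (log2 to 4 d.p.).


Formula: V = N * log2(η), where N = N1 + N2 and η = η1 + η2
η = 5 + 41 = 46
N = 12 + 209 = 221
log2(46) ≈ 5.5236
V = 221 * 5.5236 = 1220.72

1220.72


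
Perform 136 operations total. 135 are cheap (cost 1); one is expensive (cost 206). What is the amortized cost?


Formula: Amortized cost = Total cost / Operations
Total cost = (135 * 1) + (1 * 206)
Total cost = 135 + 206 = 341
Amortized = 341 / 136 = 2.5074

2.5074


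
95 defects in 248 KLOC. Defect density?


Defect density = defects / KLOC
Defect density = 95 / 248
Defect density = 0.383 defects/KLOC

0.383 defects/KLOC


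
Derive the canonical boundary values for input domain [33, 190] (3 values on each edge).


Range: [33, 190]
Boundaries: just below min, min, min+1, max-1, max, just above max
Values: [32, 33, 34, 189, 190, 191]

[32, 33, 34, 189, 190, 191]


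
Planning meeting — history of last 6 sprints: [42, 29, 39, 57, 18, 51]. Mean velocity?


Formula: Avg velocity = Total points / Number of sprints
Points: [42, 29, 39, 57, 18, 51]
Sum = 42 + 29 + 39 + 57 + 18 + 51 = 236
Avg velocity = 236 / 6 = 39.33 points/sprint

39.33 points/sprint


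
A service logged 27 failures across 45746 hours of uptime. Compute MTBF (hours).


Formula: MTBF = Total operating time / Number of failures
MTBF = 45746 / 27
MTBF = 1694.3 hours

1694.3 hours


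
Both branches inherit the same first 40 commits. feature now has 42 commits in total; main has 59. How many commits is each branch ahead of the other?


Common ancestor: commit #40
feature commits after divergence: 42 - 40 = 2
main commits after divergence: 59 - 40 = 19
feature is 2 commits ahead of main
main is 19 commits ahead of feature

feature ahead: 2, main ahead: 19


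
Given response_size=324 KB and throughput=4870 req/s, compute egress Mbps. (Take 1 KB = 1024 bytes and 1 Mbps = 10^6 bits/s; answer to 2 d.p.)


Formula: Mbps = payload_bytes * RPS * 8 / 1e6
Payload per request = 324 KB = 324 * 1024 = 331776 bytes
Total bytes/sec = 331776 * 4870 = 1615749120
Total bits/sec = 1615749120 * 8 = 12925992960
Mbps = 12925992960 / 1e6 = 12925.99

12925.99 Mbps


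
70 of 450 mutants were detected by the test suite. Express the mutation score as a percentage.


Mutation score = killed / total * 100
Mutation score = 70 / 450 * 100
Mutation score = 15.56%

15.56%


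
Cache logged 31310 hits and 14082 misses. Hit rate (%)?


Formula: hit rate = hits / (hits + misses) * 100
hit rate = 31310 / (31310 + 14082) * 100
hit rate = 31310 / 45392 * 100
hit rate = 68.98%

68.98%


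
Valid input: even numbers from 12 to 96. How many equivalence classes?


Constraint: even integers in [12, 96]
Class 1: x < 12 — out-of-range invalid
Class 2: x in [12,96] but odd — wrong type invalid
Class 3: x in [12,96] and even — valid
Class 4: x > 96 — out-of-range invalid
Total equivalence classes: 4

4 equivalence classes


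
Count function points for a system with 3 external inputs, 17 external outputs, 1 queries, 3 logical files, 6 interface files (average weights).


UFP = EI*4 + EO*5 + EQ*4 + ILF*10 + EIF*7
UFP = 3*4 + 17*5 + 1*4 + 3*10 + 6*7
UFP = 12 + 85 + 4 + 30 + 42
UFP = 173

173


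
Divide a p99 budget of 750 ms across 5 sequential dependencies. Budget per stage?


Formula: per_stage = total_budget / stages
per_stage = 750 / 5
per_stage = 150.0 ms

150.0 ms


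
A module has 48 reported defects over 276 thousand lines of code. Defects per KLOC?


Defect density = defects / KLOC
Defect density = 48 / 276
Defect density = 0.174 defects/KLOC

0.174 defects/KLOC


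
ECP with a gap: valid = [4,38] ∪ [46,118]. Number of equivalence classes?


Valid ranges: [4,38] and [46,118]
Class 1: x < 4 — invalid
Class 2: 4 ≤ x ≤ 38 — valid
Class 3: 38 < x < 46 — invalid (gap between ranges)
Class 4: 46 ≤ x ≤ 118 — valid
Class 5: x > 118 — invalid
Total equivalence classes: 5

5 equivalence classes


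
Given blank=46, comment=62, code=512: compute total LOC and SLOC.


Total LOC = blank + comment + code
Total LOC = 46 + 62 + 512 = 620
SLOC (source only) = code = 512

Total LOC: 620, SLOC: 512


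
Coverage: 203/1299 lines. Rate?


Coverage = covered / total * 100
Coverage = 203 / 1299 * 100
Coverage = 15.63%

15.63%


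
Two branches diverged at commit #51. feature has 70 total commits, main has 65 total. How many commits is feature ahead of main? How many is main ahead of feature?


Common ancestor: commit #51
feature commits after divergence: 70 - 51 = 19
main commits after divergence: 65 - 51 = 14
feature is 19 commits ahead of main
main is 14 commits ahead of feature

feature ahead: 19, main ahead: 14


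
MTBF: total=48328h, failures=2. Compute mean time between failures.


Formula: MTBF = Total operating time / Number of failures
MTBF = 48328 / 2
MTBF = 24164.0 hours

24164.0 hours


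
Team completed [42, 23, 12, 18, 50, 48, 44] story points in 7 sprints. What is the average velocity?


Formula: Avg velocity = Total points / Number of sprints
Points: [42, 23, 12, 18, 50, 48, 44]
Sum = 42 + 23 + 12 + 18 + 50 + 48 + 44 = 237
Avg velocity = 237 / 7 = 33.86 points/sprint

33.86 points/sprint


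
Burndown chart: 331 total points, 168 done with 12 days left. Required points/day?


Formula: Required rate = Remaining points / Days left
Remaining = 331 - 168 = 163 points
Required rate = 163 / 12 = 13.58 points/day

13.58 points/day


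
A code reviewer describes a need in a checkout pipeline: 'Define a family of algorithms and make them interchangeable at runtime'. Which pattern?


This matches the Strategy pattern

Strategy


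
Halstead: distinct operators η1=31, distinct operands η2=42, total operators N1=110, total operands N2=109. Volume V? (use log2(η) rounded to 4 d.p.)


Formula: V = N * log2(η), where N = N1 + N2 and η = η1 + η2
η = 31 + 42 = 73
N = 110 + 109 = 219
log2(73) ≈ 6.1898
V = 219 * 6.1898 = 1355.57

1355.57


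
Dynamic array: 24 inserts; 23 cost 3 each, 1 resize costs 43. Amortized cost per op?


Formula: Amortized cost = Total cost / Operations
Total cost = (23 * 3) + (1 * 43)
Total cost = 69 + 43 = 112
Amortized = 112 / 24 = 4.6667

4.6667


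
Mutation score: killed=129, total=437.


Mutation score = killed / total * 100
Mutation score = 129 / 437 * 100
Mutation score = 29.52%

29.52%


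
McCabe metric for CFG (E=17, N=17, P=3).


Formula: V(G) = E - N + 2P
V(G) = 17 - 17 + 2*3
V(G) = 0 + 6
V(G) = 6

6


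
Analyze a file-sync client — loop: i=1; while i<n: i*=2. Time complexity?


Reasoning: i doubles each step so iterations are log2(n)
Complexity: O(log n)

O(log n)


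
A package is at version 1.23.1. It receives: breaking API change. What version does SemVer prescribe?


Current: 1.23.1
Change category: 'breaking API change' → major bump
SemVer rule: major bump → increment MAJOR, reset MINOR and PATCH to 0
New: 2.0.0

2.0.0


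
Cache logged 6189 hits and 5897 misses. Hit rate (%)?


Formula: hit rate = hits / (hits + misses) * 100
hit rate = 6189 / (6189 + 5897) * 100
hit rate = 6189 / 12086 * 100
hit rate = 51.21%

51.21%


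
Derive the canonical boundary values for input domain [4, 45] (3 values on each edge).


Range: [4, 45]
Boundaries: just below min, min, min+1, max-1, max, just above max
Values: [3, 4, 5, 44, 45, 46]

[3, 4, 5, 44, 45, 46]


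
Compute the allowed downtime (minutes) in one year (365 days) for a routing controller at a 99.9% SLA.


Formula: allowed downtime = period * (100 - SLA) / 100
Period (year (365 days)) = 525600 minutes
Unavailability fraction = (100 - 99.9) / 100
Allowed downtime = 525600 * (100 - 99.9) / 100
Allowed downtime = 525.6 minutes

525.6 minutes


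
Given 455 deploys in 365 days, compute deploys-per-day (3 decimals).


Formula: deployments per day = releases / days
= 455 / 365
= 1.247 deploys/day
(equivalently, 8.73 deploys/week)

1.247 deploys/day


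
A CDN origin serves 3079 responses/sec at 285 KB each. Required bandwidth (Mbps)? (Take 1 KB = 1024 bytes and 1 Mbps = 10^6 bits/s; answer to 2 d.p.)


Formula: Mbps = payload_bytes * RPS * 8 / 1e6
Payload per request = 285 KB = 285 * 1024 = 291840 bytes
Total bytes/sec = 291840 * 3079 = 898575360
Total bits/sec = 898575360 * 8 = 7188602880
Mbps = 7188602880 / 1e6 = 7188.6

7188.6 Mbps


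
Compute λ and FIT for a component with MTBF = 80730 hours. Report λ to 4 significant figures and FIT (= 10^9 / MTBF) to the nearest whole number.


Formula: λ = 1 / MTBF; FIT = λ × 1e9 = 1e9 / MTBF
λ = 1 / 80730 ≈ 1.239e-05 failures/hour
FIT = 1e9 / 80730 ≈ 12387 failures per 1e9 hours (nearest whole number)

λ = 1.239e-05 /h, FIT = 12387


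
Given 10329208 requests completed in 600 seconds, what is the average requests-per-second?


Formula: throughput = requests / seconds
throughput = 10329208 / 600
throughput = 17215.35 requests/second

17215.35 requests/second


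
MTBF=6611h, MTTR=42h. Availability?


Availability = MTBF / (MTBF + MTTR)
Availability = 6611 / (6611 + 42)
Availability = 6611 / 6653
Availability = 99.3687%

99.3687%


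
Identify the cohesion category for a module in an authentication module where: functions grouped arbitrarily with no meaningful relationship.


Reasoning: Worst: random grouping
Type: Coincidental cohesion

Coincidental cohesion


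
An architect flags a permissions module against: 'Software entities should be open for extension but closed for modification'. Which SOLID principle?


This describes the Open/Closed Principle (OCP)

Open/Closed Principle (OCP)


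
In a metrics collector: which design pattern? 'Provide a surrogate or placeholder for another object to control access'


This matches the Proxy pattern

Proxy


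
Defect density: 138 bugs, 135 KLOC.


Defect density = defects / KLOC
Defect density = 138 / 135
Defect density = 1.022 defects/KLOC

1.022 defects/KLOC


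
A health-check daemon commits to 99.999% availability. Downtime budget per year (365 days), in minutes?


Formula: allowed downtime = period * (100 - SLA) / 100
Period (year (365 days)) = 525600 minutes
Unavailability fraction = (100 - 99.999) / 100
Allowed downtime = 525600 * (100 - 99.999) / 100
Allowed downtime = 5.256 minutes

5.256 minutes


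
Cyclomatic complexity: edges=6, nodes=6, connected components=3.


Formula: V(G) = E - N + 2P
V(G) = 6 - 6 + 2*3
V(G) = 0 + 6
V(G) = 6

6


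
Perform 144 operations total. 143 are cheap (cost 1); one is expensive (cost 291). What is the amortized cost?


Formula: Amortized cost = Total cost / Operations
Total cost = (143 * 1) + (1 * 291)
Total cost = 143 + 291 = 434
Amortized = 434 / 144 = 3.0139

3.0139


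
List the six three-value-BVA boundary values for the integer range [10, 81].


Range: [10, 81]
Boundaries: just below min, min, min+1, max-1, max, just above max
Values: [9, 10, 11, 80, 81, 82]

[9, 10, 11, 80, 81, 82]


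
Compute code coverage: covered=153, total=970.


Coverage = covered / total * 100
Coverage = 153 / 970 * 100
Coverage = 15.77%

15.77%


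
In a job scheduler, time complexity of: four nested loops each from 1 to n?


Reasoning: four levels of nesting
Complexity: O(n^4)

O(n^4)


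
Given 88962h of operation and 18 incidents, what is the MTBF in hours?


Formula: MTBF = Total operating time / Number of failures
MTBF = 88962 / 18
MTBF = 4942.33 hours

4942.33 hours


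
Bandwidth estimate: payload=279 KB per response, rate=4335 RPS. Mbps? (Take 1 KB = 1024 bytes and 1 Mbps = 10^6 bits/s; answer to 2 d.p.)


Formula: Mbps = payload_bytes * RPS * 8 / 1e6
Payload per request = 279 KB = 279 * 1024 = 285696 bytes
Total bytes/sec = 285696 * 4335 = 1238492160
Total bits/sec = 1238492160 * 8 = 9907937280
Mbps = 9907937280 / 1e6 = 9907.94

9907.94 Mbps


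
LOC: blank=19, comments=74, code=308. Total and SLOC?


Total LOC = blank + comment + code
Total LOC = 19 + 74 + 308 = 401
SLOC (source only) = code = 308

Total LOC: 401, SLOC: 308


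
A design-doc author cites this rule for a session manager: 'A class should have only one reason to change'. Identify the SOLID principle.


This describes the Single Responsibility Principle (SRP)

Single Responsibility Principle (SRP)


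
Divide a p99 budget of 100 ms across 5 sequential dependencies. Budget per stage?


Formula: per_stage = total_budget / stages
per_stage = 100 / 5
per_stage = 20.0 ms

20.0 ms


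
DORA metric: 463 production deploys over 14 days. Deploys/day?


Formula: deployments per day = releases / days
= 463 / 14
= 33.071 deploys/day
(equivalently, 231.5 deploys/week)

33.071 deploys/day


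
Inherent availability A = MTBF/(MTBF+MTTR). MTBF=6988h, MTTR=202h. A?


Availability = MTBF / (MTBF + MTTR)
Availability = 6988 / (6988 + 202)
Availability = 6988 / 7190
Availability = 97.1905%

97.1905%


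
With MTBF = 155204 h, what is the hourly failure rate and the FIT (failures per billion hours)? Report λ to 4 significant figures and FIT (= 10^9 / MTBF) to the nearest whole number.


Formula: λ = 1 / MTBF; FIT = λ × 1e9 = 1e9 / MTBF
λ = 1 / 155204 ≈ 6.443e-06 failures/hour
FIT = 1e9 / 155204 ≈ 6443 failures per 1e9 hours (nearest whole number)

λ = 6.443e-06 /h, FIT = 6443


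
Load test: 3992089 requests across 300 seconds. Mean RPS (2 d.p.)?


Formula: throughput = requests / seconds
throughput = 3992089 / 300
throughput = 13306.96 requests/second

13306.96 requests/second


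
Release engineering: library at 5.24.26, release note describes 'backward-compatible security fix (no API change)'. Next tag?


Current: 5.24.26
Change category: 'backward-compatible security fix (no API change)' → patch bump
SemVer rule: patch bump → increment PATCH (MAJOR and MINOR unchanged)
New: 5.24.27

5.24.27


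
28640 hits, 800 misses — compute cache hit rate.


Formula: hit rate = hits / (hits + misses) * 100
hit rate = 28640 / (28640 + 800) * 100
hit rate = 28640 / 29440 * 100
hit rate = 97.28%

97.28%


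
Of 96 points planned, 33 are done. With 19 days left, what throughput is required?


Formula: Required rate = Remaining points / Days left
Remaining = 96 - 33 = 63 points
Required rate = 63 / 19 = 3.32 points/day

3.32 points/day


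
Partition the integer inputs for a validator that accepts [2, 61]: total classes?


Valid range: [2, 61]
Class 1: x < 2 — invalid
Class 2: 2 ≤ x ≤ 61 — valid
Class 3: x > 61 — invalid
Total equivalence classes: 3

3 equivalence classes


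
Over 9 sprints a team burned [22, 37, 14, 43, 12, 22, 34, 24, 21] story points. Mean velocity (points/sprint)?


Formula: Avg velocity = Total points / Number of sprints
Points: [22, 37, 14, 43, 12, 22, 34, 24, 21]
Sum = 22 + 37 + 14 + 43 + 12 + 22 + 34 + 24 + 21 = 229
Avg velocity = 229 / 9 = 25.44 points/sprint

25.44 points/sprint


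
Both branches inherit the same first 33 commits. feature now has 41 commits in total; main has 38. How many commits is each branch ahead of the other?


Common ancestor: commit #33
feature commits after divergence: 41 - 33 = 8
main commits after divergence: 38 - 33 = 5
feature is 8 commits ahead of main
main is 5 commits ahead of feature

feature ahead: 8, main ahead: 5


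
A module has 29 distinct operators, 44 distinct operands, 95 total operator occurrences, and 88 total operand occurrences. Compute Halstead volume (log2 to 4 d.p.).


Formula: V = N * log2(η), where N = N1 + N2 and η = η1 + η2
η = 29 + 44 = 73
N = 95 + 88 = 183
log2(73) ≈ 6.1898
V = 183 * 6.1898 = 1132.73

1132.73


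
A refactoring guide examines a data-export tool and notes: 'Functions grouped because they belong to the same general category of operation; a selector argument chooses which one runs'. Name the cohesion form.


Reasoning: Grouped by category of activity, not by data or sequence
Type: Logical cohesion

Logical cohesion


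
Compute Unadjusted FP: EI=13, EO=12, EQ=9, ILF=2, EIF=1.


UFP = EI*4 + EO*5 + EQ*4 + ILF*10 + EIF*7
UFP = 13*4 + 12*5 + 9*4 + 2*10 + 1*7
UFP = 52 + 60 + 36 + 20 + 7
UFP = 175

175


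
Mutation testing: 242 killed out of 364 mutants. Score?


Mutation score = killed / total * 100
Mutation score = 242 / 364 * 100
Mutation score = 66.48%

66.48%


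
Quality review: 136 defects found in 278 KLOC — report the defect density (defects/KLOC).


Defect density = defects / KLOC
Defect density = 136 / 278
Defect density = 0.489 defects/KLOC

0.489 defects/KLOC


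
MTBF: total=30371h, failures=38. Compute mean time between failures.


Formula: MTBF = Total operating time / Number of failures
MTBF = 30371 / 38
MTBF = 799.24 hours

799.24 hours


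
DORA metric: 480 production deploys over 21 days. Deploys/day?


Formula: deployments per day = releases / days
= 480 / 21
= 22.857 deploys/day
(equivalently, 160.0 deploys/week)

22.857 deploys/day


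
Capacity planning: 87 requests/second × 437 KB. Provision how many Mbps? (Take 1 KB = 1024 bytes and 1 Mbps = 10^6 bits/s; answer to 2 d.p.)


Formula: Mbps = payload_bytes * RPS * 8 / 1e6
Payload per request = 437 KB = 437 * 1024 = 447488 bytes
Total bytes/sec = 447488 * 87 = 38931456
Total bits/sec = 38931456 * 8 = 311451648
Mbps = 311451648 / 1e6 = 311.45

311.45 Mbps


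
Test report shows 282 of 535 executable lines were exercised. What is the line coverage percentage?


Coverage = covered / total * 100
Coverage = 282 / 535 * 100
Coverage = 52.71%

52.71%


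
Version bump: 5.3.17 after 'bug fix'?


Current: 5.3.17
Change category: 'bug fix' → patch bump
SemVer rule: patch bump → increment PATCH (MAJOR and MINOR unchanged)
New: 5.3.18

5.3.18


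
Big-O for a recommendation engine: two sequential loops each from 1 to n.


Reasoning: sequential dominates: O(n) + O(n) = O(n)
Complexity: O(n)

O(n)


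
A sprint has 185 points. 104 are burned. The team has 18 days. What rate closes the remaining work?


Formula: Required rate = Remaining points / Days left
Remaining = 185 - 104 = 81 points
Required rate = 81 / 18 = 4.5 points/day

4.5 points/day


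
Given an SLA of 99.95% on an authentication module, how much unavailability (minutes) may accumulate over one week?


Formula: allowed downtime = period * (100 - SLA) / 100
Period (week) = 10080 minutes
Unavailability fraction = (100 - 99.95) / 100
Allowed downtime = 10080 * (100 - 99.95) / 100
Allowed downtime = 5.04 minutes

5.04 minutes


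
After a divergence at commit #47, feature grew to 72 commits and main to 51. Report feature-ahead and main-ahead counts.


Common ancestor: commit #47
feature commits after divergence: 72 - 47 = 25
main commits after divergence: 51 - 47 = 4
feature is 25 commits ahead of main
main is 4 commits ahead of feature

feature ahead: 25, main ahead: 4


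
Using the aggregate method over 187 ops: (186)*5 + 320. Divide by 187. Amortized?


Formula: Amortized cost = Total cost / Operations
Total cost = (186 * 5) + (1 * 320)
Total cost = 930 + 320 = 1250
Amortized = 1250 / 187 = 6.6845

6.6845


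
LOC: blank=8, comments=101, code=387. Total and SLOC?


Total LOC = blank + comment + code
Total LOC = 8 + 101 + 387 = 496
SLOC (source only) = code = 387

Total LOC: 496, SLOC: 387


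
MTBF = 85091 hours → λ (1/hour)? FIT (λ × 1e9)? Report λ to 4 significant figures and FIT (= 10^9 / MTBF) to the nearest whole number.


Formula: λ = 1 / MTBF; FIT = λ × 1e9 = 1e9 / MTBF
λ = 1 / 85091 ≈ 1.175e-05 failures/hour
FIT = 1e9 / 85091 ≈ 11752 failures per 1e9 hours (nearest whole number)

λ = 1.175e-05 /h, FIT = 11752


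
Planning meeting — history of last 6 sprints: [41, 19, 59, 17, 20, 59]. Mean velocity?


Formula: Avg velocity = Total points / Number of sprints
Points: [41, 19, 59, 17, 20, 59]
Sum = 41 + 19 + 59 + 17 + 20 + 59 = 215
Avg velocity = 215 / 6 = 35.83 points/sprint

35.83 points/sprint


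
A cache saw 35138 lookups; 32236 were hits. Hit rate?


Formula: hit rate = hits / (hits + misses) * 100
hit rate = 32236 / (32236 + 2902) * 100
hit rate = 32236 / 35138 * 100
hit rate = 91.74%

91.74%


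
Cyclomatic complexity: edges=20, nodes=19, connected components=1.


Formula: V(G) = E - N + 2P
V(G) = 20 - 19 + 2*1
V(G) = 1 + 2
V(G) = 3

3


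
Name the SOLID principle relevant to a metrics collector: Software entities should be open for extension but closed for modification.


This describes the Open/Closed Principle (OCP)

Open/Closed Principle (OCP)


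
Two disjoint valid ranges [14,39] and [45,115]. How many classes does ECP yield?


Valid ranges: [14,39] and [45,115]
Class 1: x < 14 — invalid
Class 2: 14 ≤ x ≤ 39 — valid
Class 3: 39 < x < 45 — invalid (gap between ranges)
Class 4: 45 ≤ x ≤ 115 — valid
Class 5: x > 115 — invalid
Total equivalence classes: 5

5 equivalence classes


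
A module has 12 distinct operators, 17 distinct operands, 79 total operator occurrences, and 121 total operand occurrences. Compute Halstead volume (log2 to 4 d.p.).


Formula: V = N * log2(η), where N = N1 + N2 and η = η1 + η2
η = 12 + 17 = 29
N = 79 + 121 = 200
log2(29) ≈ 4.8580
V = 200 * 4.8580 = 971.60

971.60


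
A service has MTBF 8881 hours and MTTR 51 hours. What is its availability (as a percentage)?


Availability = MTBF / (MTBF + MTTR)
Availability = 8881 / (8881 + 51)
Availability = 8881 / 8932
Availability = 99.429%

99.429%


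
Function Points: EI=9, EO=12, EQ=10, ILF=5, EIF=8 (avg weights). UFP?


UFP = EI*4 + EO*5 + EQ*4 + ILF*10 + EIF*7
UFP = 9*4 + 12*5 + 10*4 + 5*10 + 8*7
UFP = 36 + 60 + 40 + 50 + 56
UFP = 242

242


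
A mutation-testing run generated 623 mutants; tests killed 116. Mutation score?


Mutation score = killed / total * 100
Mutation score = 116 / 623 * 100
Mutation score = 18.62%

18.62%


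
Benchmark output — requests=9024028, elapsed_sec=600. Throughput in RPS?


Formula: throughput = requests / seconds
throughput = 9024028 / 600
throughput = 15040.05 requests/second

15040.05 requests/second


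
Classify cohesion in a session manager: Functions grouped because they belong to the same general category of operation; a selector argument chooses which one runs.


Reasoning: Grouped by category of activity, not by data or sequence
Type: Logical cohesion

Logical cohesion


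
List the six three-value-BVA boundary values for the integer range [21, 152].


Range: [21, 152]
Boundaries: just below min, min, min+1, max-1, max, just above max
Values: [20, 21, 22, 151, 152, 153]

[20, 21, 22, 151, 152, 153]
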